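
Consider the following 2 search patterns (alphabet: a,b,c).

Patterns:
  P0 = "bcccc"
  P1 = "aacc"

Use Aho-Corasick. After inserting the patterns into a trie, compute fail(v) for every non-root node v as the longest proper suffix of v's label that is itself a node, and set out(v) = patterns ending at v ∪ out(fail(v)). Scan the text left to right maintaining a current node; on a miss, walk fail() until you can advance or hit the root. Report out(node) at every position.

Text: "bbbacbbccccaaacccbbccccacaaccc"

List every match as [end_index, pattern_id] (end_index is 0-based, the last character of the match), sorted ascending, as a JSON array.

Build:
Trie (insert patterns):
  0='ε' goto a→6 b→1
  1='b' goto c→2
  2='bc' goto c→3
  3='bcc' goto c→4
  4='bccc' goto c→5
  5='bcccc' goto ·  [P0 ends]
  6='a' goto a→7
  7='aa' goto c→8
  8='aac' goto c→9
  9='aacc' goto ·  [P1 ends]

BFS fail/out derivation:
  n1('b'): parent n0 fail=0; on 'b' 0 → fail=0;  out ∅∪∅=∅
  n6('a'): parent n0 fail=0; on 'a' 0 → fail=0;  out ∅∪∅=∅
  n2('bc'): parent n1 fail=0; on 'c' 0 → fail=0;  out ∅∪∅=∅
  n7('aa'): parent n6 fail=0; on 'a' 0 → fail=6;  out ∅∪∅=∅
  n3('bcc'): parent n2 fail=0; on 'c' 0 → fail=0;  out ∅∪∅=∅
  n8('aac'): parent n7 fail=6; on 'c' 6→0 → fail=0;  out ∅∪∅=∅
  n4('bccc'): parent n3 fail=0; on 'c' 0 → fail=0;  out ∅∪∅=∅
  n9('aacc'): parent n8 fail=0; on 'c' 0 → fail=0;  out {1}∪∅={1}
  n5('bcccc'): parent n4 fail=0; on 'c' 0 → fail=0;  out {0}∪∅={0}

Text stream:
[0] read 'b'  n0⇒n1
[1] read 'b'  n1⇒n1 (via fail)
[2] read 'b'  n1⇒n1 (via fail)
[3] read 'a'  n1⇒n6 (via fail)
[4] read 'c'  n6⇒n0 (via fail)
[5] read 'b'  n0⇒n1
[6] read 'b'  n1⇒n1 (via fail)
[7] read 'c'  n1⇒n2
[8] read 'c'  n2⇒n3
[9] read 'c'  n3⇒n4
[10] read 'c'  n4⇒n5  ** P0@[6:10]
[11] read 'a'  n5⇒n6 (via fail)
[12] read 'a'  n6⇒n7
[13] read 'a'  n7⇒n7 (via fail)
[14] read 'c'  n7⇒n8
[15] read 'c'  n8⇒n9  ** P1@[12:15]
[16] read 'c'  n9⇒n0 (via fail)
[17] read 'b'  n0⇒n1
[18] read 'b'  n1⇒n1 (via fail)
[19] read 'c'  n1⇒n2
[20] read 'c'  n2⇒n3
[21] read 'c'  n3⇒n4
[22] read 'c'  n4⇒n5  ** P0@[18:22]
[23] read 'a'  n5⇒n6 (via fail)
[24] read 'c'  n6⇒n0 (via fail)
[25] read 'a'  n0⇒n6
[26] read 'a'  n6⇒n7
[27] read 'c'  n7⇒n8
[28] read 'c'  n8⇒n9  ** P1@[25:28]
[29] read 'c'  n9⇒n0 (via fail)

Result: [[10,0],[15,1],[22,0],[28,1]]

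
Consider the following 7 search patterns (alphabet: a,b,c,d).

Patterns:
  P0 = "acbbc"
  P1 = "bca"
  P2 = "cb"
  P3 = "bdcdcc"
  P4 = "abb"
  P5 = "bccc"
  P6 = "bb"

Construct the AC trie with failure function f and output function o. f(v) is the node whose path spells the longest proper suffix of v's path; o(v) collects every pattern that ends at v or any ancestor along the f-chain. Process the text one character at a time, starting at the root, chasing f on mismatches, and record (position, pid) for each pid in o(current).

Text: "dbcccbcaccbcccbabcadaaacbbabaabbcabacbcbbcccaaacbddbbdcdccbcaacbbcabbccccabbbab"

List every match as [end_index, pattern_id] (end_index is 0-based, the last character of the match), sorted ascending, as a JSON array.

Construct AC machine:
Trie (insert patterns):
  n0 'ε': a→1 b→6 c→9
  n1 'a': b→16 c→2
  n2 'ac': b→3
  n3 'acb': b→4
  n4 'acbb': c→5
  n5 'acbbc': ·  ←P0
  n6 'b': b→20 c→7 d→11
  n7 'bc': a→8 c→18
  n8 'bca': ·  ←P1
  n9 'c': b→10
  n10 'cb': ·  ←P2
  n11 'bd': c→12
  n12 'bdc': d→13
  n13 'bdcd': c→14
  n14 'bdcdc': c→15
  n15 'bdcdcc': ·  ←P3
  n16 'ab': b→17
  n17 'abb': ·  ←P4
  n18 'bcc': c→19
  n19 'bccc': ·  ←P5
  n20 'bb': ·  ←P6

Failure links (BFS by depth):
  n1('a'): parent n0 fail=0; on 'a' 0 → fail=0;  out ∅∪∅=∅
  n6('b'): parent n0 fail=0; on 'b' 0 → fail=0;  out ∅∪∅=∅
  n9('c'): parent n0 fail=0; on 'c' 0 → fail=0;  out ∅∪∅=∅
  n2('ac'): parent n1 fail=0; on 'c' 0 → fail=9;  out ∅∪∅=∅
  n7('bc'): parent n6 fail=0; on 'c' 0 → fail=9;  out ∅∪∅=∅
  n10('cb'): parent n9 fail=0; on 'b' 0 → fail=6;  out {2}∪∅={2}
  n11('bd'): parent n6 fail=0; on 'd' 0 → fail=0;  out ∅∪∅=∅
  n16('ab'): parent n1 fail=0; on 'b' 0 → fail=6;  out ∅∪∅=∅
  n20('bb'): parent n6 fail=0; on 'b' 0 → fail=6;  out {6}∪∅={6}
  n3('acb'): parent n2 fail=9; on 'b' 9 → fail=10;  out ∅∪{2}={2}
  n8('bca'): parent n7 fail=9; on 'a' 9→0 → fail=1;  out {1}∪∅={1}
  n12('bdc'): parent n11 fail=0; on 'c' 0 → fail=9;  out ∅∪∅=∅
  n17('abb'): parent n16 fail=6; on 'b' 6 → fail=20;  out {4}∪{6}={4,6}
  n18('bcc'): parent n7 fail=9; on 'c' 9→0 → fail=9;  out ∅∪∅=∅
  n4('acbb'): parent n3 fail=10; on 'b' 10→6 → fail=20;  out ∅∪{6}={6}
  n13('bdcd'): parent n12 fail=9; on 'd' 9→0 → fail=0;  out ∅∪∅=∅
  n19('bccc'): parent n18 fail=9; on 'c' 9→0 → fail=9;  out {5}∪∅={5}
  n5('acbbc'): parent n4 fail=20; on 'c' 20→6 → fail=7;  out {0}∪∅={0}
  n14('bdcdc'): parent n13 fail=0; on 'c' 0 → fail=9;  out ∅∪∅=∅
  n15('bdcdcc'): parent n14 fail=9; on 'c' 9→0 → fail=9;  out {3}∪∅={3}

Scan:
i=0 'd': node 0→0
i=1 'b': node 0→6
i=2 'c': node 6→7
i=3 'c': node 7→18
i=4 'c': node 18→19  → match P5@[1:4]
i=5 'b': node 19→10 (fail-walked)  → match P2@[4:5]
i=6 'c': node 10→7 (fail-walked)
i=7 'a': node 7→8  → match P1@[5:7]
i=8 'c': node 8→2 (fail-walked)
i=9 'c': node 2→9 (fail-walked)
i=10 'b': node 9→10  → match P2@[9:10]
i=11 'c': node 10→7 (fail-walked)
i=12 'c': node 7→18
i=13 'c': node 18→19  → match P5@[10:13]
i=14 'b': node 19→10 (fail-walked)  → match P2@[13:14]
i=15 'a': node 10→1 (fail-walked)
i=16 'b': node 1→16
i=17 'c': node 16→7 (fail-walked)
i=18 'a': node 7→8  → match P1@[16:18]
i=19 'd': node 8→0 (fail-walked)
i=20 'a': node 0→1
i=21 'a': node 1→1 (fail-walked)
i=22 'a': node 1→1 (fail-walked)
i=23 'c': node 1→2
i=24 'b': node 2→3  → match P2@[23:24]
i=25 'b': node 3→4  → match P6@[24:25]
i=26 'a': node 4→1 (fail-walked)
i=27 'b': node 1→16
i=28 'a': node 16→1 (fail-walked)
i=29 'a': node 1→1 (fail-walked)
i=30 'b': node 1→16
i=31 'b': node 16→17  → match P4@[29:31],P6@[30:31]
i=32 'c': node 17→7 (fail-walked)
i=33 'a': node 7→8  → match P1@[31:33]
i=34 'b': node 8→16 (fail-walked)
i=35 'a': node 16→1 (fail-walked)
i=36 'c': node 1→2
i=37 'b': node 2→3  → match P2@[36:37]
i=38 'c': node 3→7 (fail-walked)
i=39 'b': node 7→10 (fail-walked)  → match P2@[38:39]
i=40 'b': node 10→20 (fail-walked)  → match P6@[39:40]
i=41 'c': node 20→7 (fail-walked)
i=42 'c': node 7→18
i=43 'c': node 18→19  → match P5@[40:43]
i=44 'a': node 19→1 (fail-walked)
i=45 'a': node 1→1 (fail-walked)
i=46 'a': node 1→1 (fail-walked)
i=47 'c': node 1→2
i=48 'b': node 2→3  → match P2@[47:48]
i=49 'd': node 3→11 (fail-walked)
i=50 'd': node 11→0 (fail-walked)
i=51 'b': node 0→6
i=52 'b': node 6→20  → match P6@[51:52]
i=53 'd': node 20→11 (fail-walked)
i=54 'c': node 11→12
i=55 'd': node 12→13
i=56 'c': node 13→14
i=57 'c': node 14→15  → match P3@[52:57]
i=58 'b': node 15→10 (fail-walked)  → match P2@[57:58]
i=59 'c': node 10→7 (fail-walked)
i=60 'a': node 7→8  → match P1@[58:60]
i=61 'a': node 8→1 (fail-walked)
i=62 'c': node 1→2
i=63 'b': node 2→3  → match P2@[62:63]
i=64 'b': node 3→4  → match P6@[63:64]
i=65 'c': node 4→5  → match P0@[61:65]
i=66 'a': node 5→8 (fail-walked)  → match P1@[64:66]
i=67 'b': node 8→16 (fail-walked)
i=68 'b': node 16→17  → match P4@[66:68],P6@[67:68]
i=69 'c': node 17→7 (fail-walked)
i=70 'c': node 7→18
i=71 'c': node 18→19  → match P5@[68:71]
i=72 'c': node 19→9 (fail-walked)
i=73 'a': node 9→1 (fail-walked)
i=74 'b': node 1→16
i=75 'b': node 16→17  → match P4@[73:75],P6@[74:75]
i=76 'b': node 17→20 (fail-walked)  → match P6@[75:76]
i=77 'a': node 20→1 (fail-walked)
i=78 'b': node 1→16

Matches: [[4,5],[5,2],[7,1],[10,2],[13,5],[14,2],[18,1],[24,2],[25,6],[31,4],[31,6],[33,1],[37,2],[39,2],[40,6],[43,5],[48,2],[52,6],[57,3],[58,2],[60,1],[63,2],[64,6],[65,0],[66,1],[68,4],[68,6],[71,5],[75,4],[75,6],[76,6]]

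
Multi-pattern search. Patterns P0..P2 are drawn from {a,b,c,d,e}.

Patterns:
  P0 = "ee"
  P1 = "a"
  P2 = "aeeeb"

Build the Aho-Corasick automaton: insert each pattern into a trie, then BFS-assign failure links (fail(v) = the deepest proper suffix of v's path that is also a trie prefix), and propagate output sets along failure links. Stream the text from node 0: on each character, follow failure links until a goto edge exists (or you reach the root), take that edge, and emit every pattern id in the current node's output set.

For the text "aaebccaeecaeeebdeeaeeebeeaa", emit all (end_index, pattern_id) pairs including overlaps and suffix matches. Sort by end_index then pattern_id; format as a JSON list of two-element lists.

Construct AC machine:
Trie (insert patterns):
  n0 'ε': a→3 e→1
  n1 'e': e→2
  n2 'ee': ·  [P0 ends]
  n3 'a': e→4  [P1 ends]
  n4 'ae': e→5
  n5 'aee': e→6
  n6 'aeee': b→7
  n7 'aeeeb': ·  [P2 ends]

BFS fail/out derivation:
  fail(1) 'e': from fail(0)=0 chase 'e': 0 ⇒ 0;  out=∅∪out(0)=∅
  fail(3) 'a': from fail(0)=0 chase 'a': 0 ⇒ 0;  out={1}∪out(0)={1}
  fail(2) 'ee': from fail(1)=0 chase 'e': 0 ⇒ 1;  out={0}∪out(1)={0}
  fail(4) 'ae': from fail(3)=0 chase 'e': 0 ⇒ 1;  out=∅∪out(1)=∅
  fail(5) 'aee': from fail(4)=1 chase 'e': 1 ⇒ 2;  out=∅∪out(2)={0}
  fail(6) 'aeee': from fail(5)=2 chase 'e': 2→1 ⇒ 2;  out=∅∪out(2)={0}
  fail(7) 'aeeeb': from fail(6)=2 chase 'b': 2→1→0 ⇒ 0;  out={2}∪out(0)={2}

Text stream:
[0] read 'a'  n0⇒n3  → match P1@[0:0]
[1] read 'a'  n3⇒n3 (fail-walked)  → match P1@[1:1]
[2] read 'e'  n3⇒n4
[3] read 'b'  n4⇒n0 (fail-walked)
[4] read 'c'  n0⇒n0
[5] read 'c'  n0⇒n0
[6] read 'a'  n0⇒n3  → match P1@[6:6]
[7] read 'e'  n3⇒n4
[8] read 'e'  n4⇒n5  → match P0@[7:8]
[9] read 'c'  n5⇒n0 (fail-walked)
[10] read 'a'  n0⇒n3  → match P1@[10:10]
[11] read 'e'  n3⇒n4
[12] read 'e'  n4⇒n5  → match P0@[11:12]
[13] read 'e'  n5⇒n6  → match P0@[12:13]
[14] read 'b'  n6⇒n7  → match P2@[10:14]
[15] read 'd'  n7⇒n0 (fail-walked)
[16] read 'e'  n0⇒n1
[17] read 'e'  n1⇒n2  → match P0@[16:17]
[18] read 'a'  n2⇒n3 (fail-walked)  → match P1@[18:18]
[19] read 'e'  n3⇒n4
[20] read 'e'  n4⇒n5  → match P0@[19:20]
[21] read 'e'  n5⇒n6  → match P0@[20:21]
[22] read 'b'  n6⇒n7  → match P2@[18:22]
[23] read 'e'  n7⇒n1 (fail-walked)
[24] read 'e'  n1⇒n2  → match P0@[23:24]
[25] read 'a'  n2⇒n3 (fail-walked)  → match P1@[25:25]
[26] read 'a'  n3⇒n3 (fail-walked)  → match P1@[26:26]

Result: [[0,1],[1,1],[6,1],[8,0],[10,1],[12,0],[13,0],[14,2],[17,0],[18,1],[20,0],[21,0],[22,2],[24,0],[25,1],[26,1]]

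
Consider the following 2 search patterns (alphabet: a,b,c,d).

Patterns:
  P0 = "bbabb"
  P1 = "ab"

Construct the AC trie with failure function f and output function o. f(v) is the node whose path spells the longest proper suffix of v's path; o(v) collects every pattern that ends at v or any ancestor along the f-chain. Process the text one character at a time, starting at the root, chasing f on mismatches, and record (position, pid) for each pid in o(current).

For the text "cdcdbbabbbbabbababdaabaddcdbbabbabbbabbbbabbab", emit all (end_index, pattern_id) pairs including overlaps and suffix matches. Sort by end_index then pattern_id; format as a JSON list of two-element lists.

Construct AC machine:
Trie (insert patterns):
  n0 'ε': a→6 b→1
  n1 'b': b→2
  n2 'bb': a→3
  n3 'bba': b→4
  n4 'bbab': b→5
  n5 'bbabb': ·  ←P0
  n6 'a': b→7
  n7 'ab': ·  ←P1

BFS fail/out derivation:
  n1('b'): parent n0 fail=0; on 'b' 0 → fail=0;  out ∅∪∅=∅
  n6('a'): parent n0 fail=0; on 'a' 0 → fail=0;  out ∅∪∅=∅
  n2('bb'): parent n1 fail=0; on 'b' 0 → fail=1;  out ∅∪∅=∅
  n7('ab'): parent n6 fail=0; on 'b' 0 → fail=1;  out {1}∪∅={1}
  n3('bba'): parent n2 fail=1; on 'a' 1→0 → fail=6;  out ∅∪∅=∅
  n4('bbab'): parent n3 fail=6; on 'b' 6 → fail=7;  out ∅∪{1}={1}
  n5('bbabb'): parent n4 fail=7; on 'b' 7→1 → fail=2;  out {0}∪∅={0}

Scan:
pos 0 'c': at 0
pos 1 'd': at 0
pos 2 'c': at 0
pos 3 'd': at 0
pos 4 'b': at 1
pos 5 'b': at 2
pos 6 'a': at 3
pos 7 'b': at 4  ** P1@[6:7]
pos 8 'b': at 5  ** P0@[4:8]
pos 9 'b': at 2 ·f
pos 10 'b': at 2 ·f
pos 11 'a': at 3
pos 12 'b': at 4  ** P1@[11:12]
pos 13 'b': at 5  ** P0@[9:13]
pos 14 'a': at 3 ·f
pos 15 'b': at 4  ** P1@[14:15]
pos 16 'a': at 6 ·f
pos 17 'b': at 7  ** P1@[16:17]
pos 18 'd': at 0 ·f
pos 19 'a': at 6
pos 20 'a': at 6 ·f
pos 21 'b': at 7  ** P1@[20:21]
pos 22 'a': at 6 ·f
pos 23 'd': at 0 ·f
pos 24 'd': at 0
pos 25 'c': at 0
pos 26 'd': at 0
pos 27 'b': at 1
pos 28 'b': at 2
pos 29 'a': at 3
pos 30 'b': at 4  ** P1@[29:30]
pos 31 'b': at 5  ** P0@[27:31]
pos 32 'a': at 3 ·f
pos 33 'b': at 4  ** P1@[32:33]
pos 34 'b': at 5  ** P0@[30:34]
pos 35 'b': at 2 ·f
pos 36 'a': at 3
pos 37 'b': at 4  ** P1@[36:37]
pos 38 'b': at 5  ** P0@[34:38]
pos 39 'b': at 2 ·f
pos 40 'b': at 2 ·f
pos 41 'a': at 3
pos 42 'b': at 4  ** P1@[41:42]
pos 43 'b': at 5  ** P0@[39:43]
pos 44 'a': at 3 ·f
pos 45 'b': at 4  ** P1@[44:45]

Matches: [[7,1],[8,0],[12,1],[13,0],[15,1],[17,1],[21,1],[30,1],[31,0],[33,1],[34,0],[37,1],[38,0],[42,1],[43,0],[45,1]]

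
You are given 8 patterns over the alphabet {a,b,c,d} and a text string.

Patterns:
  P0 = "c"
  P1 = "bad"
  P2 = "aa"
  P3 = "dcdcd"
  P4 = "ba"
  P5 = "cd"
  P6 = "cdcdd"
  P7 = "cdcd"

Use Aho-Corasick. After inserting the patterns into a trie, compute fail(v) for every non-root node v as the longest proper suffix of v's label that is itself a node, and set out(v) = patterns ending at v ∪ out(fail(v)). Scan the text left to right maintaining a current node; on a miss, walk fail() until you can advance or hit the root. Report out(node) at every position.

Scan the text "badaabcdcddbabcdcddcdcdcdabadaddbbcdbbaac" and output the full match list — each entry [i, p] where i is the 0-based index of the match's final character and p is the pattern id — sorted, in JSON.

Build:
Trie nodes:
  n0 'ε': a→5 b→2 c→1 d→7
  n1 'c': d→12  ←P0
  n2 'b': a→3
  n3 'ba': d→4  ←P4
  n4 'bad': ·  ←P1
  n5 'a': a→6
  n6 'aa': ·  ←P2
  n7 'd': c→8
  n8 'dc': d→9
  n9 'dcd': c→10
  n10 'dcdc': d→11
  n11 'dcdcd': ·  ←P3
  n12 'cd': c→13  ←P5
  n13 'cdc': d→14
  n14 'cdcd': d→15  ←P7
  n15 'cdcdd': ·  ←P6

Failure links (BFS by depth):
  fail(1) 'c': from fail(0)=0 chase 'c': 0 ⇒ 0;  out={0}∪out(0)={0}
  fail(2) 'b': from fail(0)=0 chase 'b': 0 ⇒ 0;  out=∅∪out(0)=∅
  fail(5) 'a': from fail(0)=0 chase 'a': 0 ⇒ 0;  out=∅∪out(0)=∅
  fail(7) 'd': from fail(0)=0 chase 'd': 0 ⇒ 0;  out=∅∪out(0)=∅
  fail(3) 'ba': from fail(2)=0 chase 'a': 0 ⇒ 5;  out={4}∪out(5)={4}
  fail(6) 'aa': from fail(5)=0 chase 'a': 0 ⇒ 5;  out={2}∪out(5)={2}
  fail(8) 'dc': from fail(7)=0 chase 'c': 0 ⇒ 1;  out=∅∪out(1)={0}
  fail(12) 'cd': from fail(1)=0 chase 'd': 0 ⇒ 7;  out={5}∪out(7)={5}
  fail(4) 'bad': from fail(3)=5 chase 'd': 5→0 ⇒ 7;  out={1}∪out(7)={1}
  fail(9) 'dcd': from fail(8)=1 chase 'd': 1 ⇒ 12;  out=∅∪out(12)={5}
  fail(13) 'cdc': from fail(12)=7 chase 'c': 7 ⇒ 8;  out=∅∪out(8)={0}
  fail(10) 'dcdc': from fail(9)=12 chase 'c': 12 ⇒ 13;  out=∅∪out(13)={0}
  fail(14) 'cdcd': from fail(13)=8 chase 'd': 8 ⇒ 9;  out={7}∪out(9)={5,7}
  fail(11) 'dcdcd': from fail(10)=13 chase 'd': 13 ⇒ 14;  out={3}∪out(14)={3,5,7}
  fail(15) 'cdcdd': from fail(14)=9 chase 'd': 9→12→7→0 ⇒ 7;  out={6}∪out(7)={6}

Scan:
i=0 'b': node 0→2
i=1 'a': node 2→3  ** P4@[0:1]
i=2 'd': node 3→4  ** P1@[0:2]
i=3 'a': node 4→5 ·f
i=4 'a': node 5→6  ** P2@[3:4]
i=5 'b': node 6→2 ·f
i=6 'c': node 2→1 ·f  ** P0@[6:6]
i=7 'd': node 1→12  ** P5@[6:7]
i=8 'c': node 12→13  ** P0@[8:8]
i=9 'd': node 13→14  ** P5@[8:9],P7@[6:9]
i=10 'd': node 14→15  ** P6@[6:10]
i=11 'b': node 15→2 ·f
i=12 'a': node 2→3  ** P4@[11:12]
i=13 'b': node 3→2 ·f
i=14 'c': node 2→1 ·f  ** P0@[14:14]
i=15 'd': node 1→12  ** P5@[14:15]
i=16 'c': node 12→13  ** P0@[16:16]
i=17 'd': node 13→14  ** P5@[16:17],P7@[14:17]
i=18 'd': node 14→15  ** P6@[14:18]
i=19 'c': node 15→8 ·f  ** P0@[19:19]
i=20 'd': node 8→9  ** P5@[19:20]
i=21 'c': node 9→10  ** P0@[21:21]
i=22 'd': node 10→11  ** P3@[18:22],P5@[21:22],P7@[19:22]
i=23 'c': node 11→10 ·f  ** P0@[23:23]
i=24 'd': node 10→11  ** P3@[20:24],P5@[23:24],P7@[21:24]
i=25 'a': node 11→5 ·f
i=26 'b': node 5→2 ·f
i=27 'a': node 2→3  ** P4@[26:27]
i=28 'd': node 3→4  ** P1@[26:28]
i=29 'a': node 4→5 ·f
i=30 'd': node 5→7 ·f
i=31 'd': node 7→7 ·f
i=32 'b': node 7→2 ·f
i=33 'b': node 2→2 ·f
i=34 'c': node 2→1 ·f  ** P0@[34:34]
i=35 'd': node 1→12  ** P5@[34:35]
i=36 'b': node 12→2 ·f
i=37 'b': node 2→2 ·f
i=38 'a': node 2→3  ** P4@[37:38]
i=39 'a': node 3→6 ·f  ** P2@[38:39]
i=40 'c': node 6→1 ·f  ** P0@[40:40]

Result: [[1,4],[2,1],[4,2],[6,0],[7,5],[8,0],[9,5],[9,7],[10,6],[12,4],[14,0],[15,5],[16,0],[17,5],[17,7],[18,6],[19,0],[20,5],[21,0],[22,3],[22,5],[22,7],[23,0],[24,3],[24,5],[24,7],[27,4],[28,1],[34,0],[35,5],[38,4],[39,2],[40,0]]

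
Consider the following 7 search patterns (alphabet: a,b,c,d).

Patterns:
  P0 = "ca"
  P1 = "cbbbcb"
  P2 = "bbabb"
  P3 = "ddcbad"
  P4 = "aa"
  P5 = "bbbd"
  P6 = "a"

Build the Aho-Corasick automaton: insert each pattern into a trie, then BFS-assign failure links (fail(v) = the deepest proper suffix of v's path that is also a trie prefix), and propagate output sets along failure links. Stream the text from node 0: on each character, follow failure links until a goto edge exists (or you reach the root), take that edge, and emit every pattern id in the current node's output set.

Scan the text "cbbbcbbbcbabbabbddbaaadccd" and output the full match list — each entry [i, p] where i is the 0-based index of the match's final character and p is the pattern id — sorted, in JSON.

Build automaton:
Trie (insert patterns):
  0='ε' goto a→19 b→8 c→1 d→13
  1='c' goto a→2 b→3
  2='ca' goto ·  [P0 ends]
  3='cb' goto b→4
  4='cbb' goto b→5
  5='cbbb' goto c→6
  6='cbbbc' goto b→7
  7='cbbbcb' goto ·  [P1 ends]
  8='b' goto b→9
  9='bb' goto a→10 b→21
  10='bba' goto b→11
  11='bbab' goto b→12
  12='bbabb' goto ·  [P2 ends]
  13='d' goto d→14
  14='dd' goto c→15
  15='ddc' goto b→16
  16='ddcb' goto a→17
  17='ddcba' goto d→18
  18='ddcbad' goto ·  [P3 ends]
  19='a' goto a→20  [P6 ends]
  20='aa' goto ·  [P4 ends]
  21='bbb' goto d→22
  22='bbbd' goto ·  [P5 ends]

BFS fail/out derivation:
  fail(1) 'c': from fail(0)=0 chase 'c': 0 ⇒ 0;  out=∅∪out(0)=∅
  fail(8) 'b': from fail(0)=0 chase 'b': 0 ⇒ 0;  out=∅∪out(0)=∅
  fail(13) 'd': from fail(0)=0 chase 'd': 0 ⇒ 0;  out=∅∪out(0)=∅
  fail(19) 'a': from fail(0)=0 chase 'a': 0 ⇒ 0;  out={6}∪out(0)={6}
  fail(2) 'ca': from fail(1)=0 chase 'a': 0 ⇒ 19;  out={0}∪out(19)={0,6}
  fail(3) 'cb': from fail(1)=0 chase 'b': 0 ⇒ 8;  out=∅∪out(8)=∅
  fail(9) 'bb': from fail(8)=0 chase 'b': 0 ⇒ 8;  out=∅∪out(8)=∅
  fail(14) 'dd': from fail(13)=0 chase 'd': 0 ⇒ 13;  out=∅∪out(13)=∅
  fail(20) 'aa': from fail(19)=0 chase 'a': 0 ⇒ 19;  out={4}∪out(19)={4,6}
  fail(4) 'cbb': from fail(3)=8 chase 'b': 8 ⇒ 9;  out=∅∪out(9)=∅
  fail(10) 'bba': from fail(9)=8 chase 'a': 8→0 ⇒ 19;  out=∅∪out(19)={6}
  fail(15) 'ddc': from fail(14)=13 chase 'c': 13→0 ⇒ 1;  out=∅∪out(1)=∅
  fail(21) 'bbb': from fail(9)=8 chase 'b': 8 ⇒ 9;  out=∅∪out(9)=∅
  fail(5) 'cbbb': from fail(4)=9 chase 'b': 9 ⇒ 21;  out=∅∪out(21)=∅
  fail(11) 'bbab': from fail(10)=19 chase 'b': 19→0 ⇒ 8;  out=∅∪out(8)=∅
  fail(16) 'ddcb': from fail(15)=1 chase 'b': 1 ⇒ 3;  out=∅∪out(3)=∅
  fail(22) 'bbbd': from fail(21)=9 chase 'd': 9→8→0 ⇒ 13;  out={5}∪out(13)={5}
  fail(6) 'cbbbc': from fail(5)=21 chase 'c': 21→9→8→0 ⇒ 1;  out=∅∪out(1)=∅
  fail(12) 'bbabb': from fail(11)=8 chase 'b': 8 ⇒ 9;  out={2}∪out(9)={2}
  fail(17) 'ddcba': from fail(16)=3 chase 'a': 3→8→0 ⇒ 19;  out=∅∪out(19)={6}
  fail(7) 'cbbbcb': from fail(6)=1 chase 'b': 1 ⇒ 3;  out={1}∪out(3)={1}
  fail(18) 'ddcbad': from fail(17)=19 chase 'd': 19→0 ⇒ 13;  out={3}∪out(13)={3}

Run:
i=0 'c': node 0→1
i=1 'b': node 1→3
i=2 'b': node 3→4
i=3 'b': node 4→5
i=4 'c': node 5→6
i=5 'b': node 6→7  → match P1@[0:5]
i=6 'b': node 7→4 (fail-walked)
i=7 'b': node 4→5
i=8 'c': node 5→6
i=9 'b': node 6→7  → match P1@[4:9]
i=10 'a': node 7→19 (fail-walked)  → match P6@[10:10]
i=11 'b': node 19→8 (fail-walked)
i=12 'b': node 8→9
i=13 'a': node 9→10  → match P6@[13:13]
i=14 'b': node 10→11
i=15 'b': node 11→12  → match P2@[11:15]
i=16 'd': node 12→13 (fail-walked)
i=17 'd': node 13→14
i=18 'b': node 14→8 (fail-walked)
i=19 'a': node 8→19 (fail-walked)  → match P6@[19:19]
i=20 'a': node 19→20  → match P4@[19:20],P6@[20:20]
i=21 'a': node 20→20 (fail-walked)  → match P4@[20:21],P6@[21:21]
i=22 'd': node 20→13 (fail-walked)
i=23 'c': node 13→1 (fail-walked)
i=24 'c': node 1→1 (fail-walked)
i=25 'd': node 1→13 (fail-walked)

All matches (sorted): [[5,1],[9,1],[10,6],[13,6],[15,2],[19,6],[20,4],[20,6],[21,4],[21,6]]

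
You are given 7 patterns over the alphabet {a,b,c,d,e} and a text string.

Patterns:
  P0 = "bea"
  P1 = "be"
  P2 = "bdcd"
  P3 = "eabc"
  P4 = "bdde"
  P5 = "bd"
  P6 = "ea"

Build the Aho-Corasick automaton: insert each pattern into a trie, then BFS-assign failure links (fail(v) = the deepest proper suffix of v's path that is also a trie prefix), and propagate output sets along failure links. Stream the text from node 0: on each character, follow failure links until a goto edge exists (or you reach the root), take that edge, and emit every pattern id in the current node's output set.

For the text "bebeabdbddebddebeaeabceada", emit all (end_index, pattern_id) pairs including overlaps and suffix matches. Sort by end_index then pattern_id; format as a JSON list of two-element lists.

Build automaton:
Trie (insert patterns):
  n0 'ε': b→1 e→7
  n1 'b': d→4 e→2
  n2 'be': a→3  [P1 ends]
  n3 'bea': ·  [P0 ends]
  n4 'bd': c→5 d→11  [P5 ends]
  n5 'bdc': d→6
  n6 'bdcd': ·  [P2 ends]
  n7 'e': a→8
  n8 'ea': b→9  [P6 ends]
  n9 'eab': c→10
  n10 'eabc': ·  [P3 ends]
  n11 'bdd': e→12
  n12 'bdde': ·  [P4 ends]

BFS fail/out derivation:
  n1('b'): parent n0 fail=0; on 'b' 0 → fail=0;  out ∅∪∅=∅
  n7('e'): parent n0 fail=0; on 'e' 0 → fail=0;  out ∅∪∅=∅
  n2('be'): parent n1 fail=0; on 'e' 0 → fail=7;  out {1}∪∅={1}
  n4('bd'): parent n1 fail=0; on 'd' 0 → fail=0;  out {5}∪∅={5}
  n8('ea'): parent n7 fail=0; on 'a' 0 → fail=0;  out {6}∪∅={6}
  n3('bea'): parent n2 fail=7; on 'a' 7 → fail=8;  out {0}∪{6}={0,6}
  n5('bdc'): parent n4 fail=0; on 'c' 0 → fail=0;  out ∅∪∅=∅
  n9('eab'): parent n8 fail=0; on 'b' 0 → fail=1;  out ∅∪∅=∅
  n11('bdd'): parent n4 fail=0; on 'd' 0 → fail=0;  out ∅∪∅=∅
  n6('bdcd'): parent n5 fail=0; on 'd' 0 → fail=0;  out {2}∪∅={2}
  n10('eabc'): parent n9 fail=1; on 'c' 1→0 → fail=0;  out {3}∪∅={3}
  n12('bdde'): parent n11 fail=0; on 'e' 0 → fail=7;  out {4}∪∅={4}

Run:
pos 0 'b': at 1
pos 1 'e': at 2  ** P1@[0:1]
pos 2 'b': at 1 ·f
pos 3 'e': at 2  ** P1@[2:3]
pos 4 'a': at 3  ** P0@[2:4],P6@[3:4]
pos 5 'b': at 9 ·f
pos 6 'd': at 4 ·f  ** P5@[5:6]
pos 7 'b': at 1 ·f
pos 8 'd': at 4  ** P5@[7:8]
pos 9 'd': at 11
pos 10 'e': at 12  ** P4@[7:10]
pos 11 'b': at 1 ·f
pos 12 'd': at 4  ** P5@[11:12]
pos 13 'd': at 11
pos 14 'e': at 12  ** P4@[11:14]
pos 15 'b': at 1 ·f
pos 16 'e': at 2  ** P1@[15:16]
pos 17 'a': at 3  ** P0@[15:17],P6@[16:17]
pos 18 'e': at 7 ·f
pos 19 'a': at 8  ** P6@[18:19]
pos 20 'b': at 9
pos 21 'c': at 10  ** P3@[18:21]
pos 22 'e': at 7 ·f
pos 23 'a': at 8  ** P6@[22:23]
pos 24 'd': at 0 ·f
pos 25 'a': at 0

Matches: [[1,1],[3,1],[4,0],[4,6],[6,5],[8,5],[10,4],[12,5],[14,4],[16,1],[17,0],[17,6],[19,6],[21,3],[23,6]]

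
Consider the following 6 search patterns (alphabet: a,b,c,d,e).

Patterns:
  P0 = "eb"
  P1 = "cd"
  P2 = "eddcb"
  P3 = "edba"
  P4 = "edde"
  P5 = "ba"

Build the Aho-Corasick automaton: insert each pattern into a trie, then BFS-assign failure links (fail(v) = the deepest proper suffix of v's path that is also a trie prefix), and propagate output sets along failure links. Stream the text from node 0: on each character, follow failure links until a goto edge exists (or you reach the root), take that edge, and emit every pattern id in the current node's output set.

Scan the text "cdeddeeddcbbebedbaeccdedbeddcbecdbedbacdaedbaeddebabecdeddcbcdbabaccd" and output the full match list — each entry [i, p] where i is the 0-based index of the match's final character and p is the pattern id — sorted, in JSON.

Construct AC machine:
Trie (insert patterns):
  n0 'ε': b→12 c→3 e→1
  n1 'e': b→2 d→5
  n2 'eb': ·  [P0 ends]
  n3 'c': d→4
  n4 'cd': ·  [P1 ends]
  n5 'ed': b→9 d→6
  n6 'edd': c→7 e→11
  n7 'eddc': b→8
  n8 'eddcb': ·  [P2 ends]
  n9 'edb': a→10
  n10 'edba': ·  [P3 ends]
  n11 'edde': ·  [P4 ends]
  n12 'b': a→13
  n13 'ba': ·  [P5 ends]

BFS fail/out derivation:
  n1('e'): parent n0 fail=0; on 'e' 0 → fail=0;  out ∅∪∅=∅
  n3('c'): parent n0 fail=0; on 'c' 0 → fail=0;  out ∅∪∅=∅
  n12('b'): parent n0 fail=0; on 'b' 0 → fail=0;  out ∅∪∅=∅
  n2('eb'): parent n1 fail=0; on 'b' 0 → fail=12;  out {0}∪∅={0}
  n4('cd'): parent n3 fail=0; on 'd' 0 → fail=0;  out {1}∪∅={1}
  n5('ed'): parent n1 fail=0; on 'd' 0 → fail=0;  out ∅∪∅=∅
  n13('ba'): parent n12 fail=0; on 'a' 0 → fail=0;  out {5}∪∅={5}
  n6('edd'): parent n5 fail=0; on 'd' 0 → fail=0;  out ∅∪∅=∅
  n9('edb'): parent n5 fail=0; on 'b' 0 → fail=12;  out ∅∪∅=∅
  n7('eddc'): parent n6 fail=0; on 'c' 0 → fail=3;  out ∅∪∅=∅
  n10('edba'): parent n9 fail=12; on 'a' 12 → fail=13;  out {3}∪{5}={3,5}
  n11('edde'): parent n6 fail=0; on 'e' 0 → fail=1;  out {4}∪∅={4}
  n8('eddcb'): parent n7 fail=3; on 'b' 3→0 → fail=12;  out {2}∪∅={2}

Text stream:
[0] read 'c'  n0⇒n3
[1] read 'd'  n3⇒n4  → match P1@[0:1]
[2] read 'e'  n4⇒n1 (fail-walked)
[3] read 'd'  n1⇒n5
[4] read 'd'  n5⇒n6
[5] read 'e'  n6⇒n11  → match P4@[2:5]
[6] read 'e'  n11⇒n1 (fail-walked)
[7] read 'd'  n1⇒n5
[8] read 'd'  n5⇒n6
[9] read 'c'  n6⇒n7
[10] read 'b'  n7⇒n8  → match P2@[6:10]
[11] read 'b'  n8⇒n12 (fail-walked)
[12] read 'e'  n12⇒n1 (fail-walked)
[13] read 'b'  n1⇒n2  → match P0@[12:13]
[14] read 'e'  n2⇒n1 (fail-walked)
[15] read 'd'  n1⇒n5
[16] read 'b'  n5⇒n9
[17] read 'a'  n9⇒n10  → match P3@[14:17],P5@[16:17]
[18] read 'e'  n10⇒n1 (fail-walked)
[19] read 'c'  n1⇒n3 (fail-walked)
[20] read 'c'  n3⇒n3 (fail-walked)
[21] read 'd'  n3⇒n4  → match P1@[20:21]
[22] read 'e'  n4⇒n1 (fail-walked)
[23] read 'd'  n1⇒n5
[24] read 'b'  n5⇒n9
[25] read 'e'  n9⇒n1 (fail-walked)
[26] read 'd'  n1⇒n5
[27] read 'd'  n5⇒n6
[28] read 'c'  n6⇒n7
[29] read 'b'  n7⇒n8  → match P2@[25:29]
[30] read 'e'  n8⇒n1 (fail-walked)
[31] read 'c'  n1⇒n3 (fail-walked)
[32] read 'd'  n3⇒n4  → match P1@[31:32]
[33] read 'b'  n4⇒n12 (fail-walked)
[34] read 'e'  n12⇒n1 (fail-walked)
[35] read 'd'  n1⇒n5
[36] read 'b'  n5⇒n9
[37] read 'a'  n9⇒n10  → match P3@[34:37],P5@[36:37]
[38] read 'c'  n10⇒n3 (fail-walked)
[39] read 'd'  n3⇒n4  → match P1@[38:39]
[40] read 'a'  n4⇒n0 (fail-walked)
[41] read 'e'  n0⇒n1
[42] read 'd'  n1⇒n5
[43] read 'b'  n5⇒n9
[44] read 'a'  n9⇒n10  → match P3@[41:44],P5@[43:44]
[45] read 'e'  n10⇒n1 (fail-walked)
[46] read 'd'  n1⇒n5
[47] read 'd'  n5⇒n6
[48] read 'e'  n6⇒n11  → match P4@[45:48]
[49] read 'b'  n11⇒n2 (fail-walked)  → match P0@[48:49]
[50] read 'a'  n2⇒n13 (fail-walked)  → match P5@[49:50]
[51] read 'b'  n13⇒n12 (fail-walked)
[52] read 'e'  n12⇒n1 (fail-walked)
[53] read 'c'  n1⇒n3 (fail-walked)
[54] read 'd'  n3⇒n4  → match P1@[53:54]
[55] read 'e'  n4⇒n1 (fail-walked)
[56] read 'd'  n1⇒n5
[57] read 'd'  n5⇒n6
[58] read 'c'  n6⇒n7
[59] read 'b'  n7⇒n8  → match P2@[55:59]
[60] read 'c'  n8⇒n3 (fail-walked)
[61] read 'd'  n3⇒n4  → match P1@[60:61]
[62] read 'b'  n4⇒n12 (fail-walked)
[63] read 'a'  n12⇒n13  → match P5@[62:63]
[64] read 'b'  n13⇒n12 (fail-walked)
[65] read 'a'  n12⇒n13  → match P5@[64:65]
[66] read 'c'  n13⇒n3 (fail-walked)
[67] read 'c'  n3⇒n3 (fail-walked)
[68] read 'd'  n3⇒n4  → match P1@[67:68]

All matches (sorted): [[1,1],[5,4],[10,2],[13,0],[17,3],[17,5],[21,1],[29,2],[32,1],[37,3],[37,5],[39,1],[44,3],[44,5],[48,4],[49,0],[50,5],[54,1],[59,2],[61,1],[63,5],[65,5],[68,1]]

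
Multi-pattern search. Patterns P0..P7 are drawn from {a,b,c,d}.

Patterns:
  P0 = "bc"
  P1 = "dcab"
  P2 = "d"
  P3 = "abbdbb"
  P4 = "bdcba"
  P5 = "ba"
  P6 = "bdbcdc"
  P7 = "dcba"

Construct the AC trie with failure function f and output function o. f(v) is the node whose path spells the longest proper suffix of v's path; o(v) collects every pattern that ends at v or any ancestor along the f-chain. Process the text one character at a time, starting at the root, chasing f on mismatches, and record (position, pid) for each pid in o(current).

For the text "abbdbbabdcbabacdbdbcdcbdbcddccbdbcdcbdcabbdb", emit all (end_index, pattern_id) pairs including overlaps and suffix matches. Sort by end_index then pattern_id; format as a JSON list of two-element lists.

Build:
Trie nodes:
  0='ε' goto a→7 b→1 d→3
  1='b' goto a→17 c→2 d→13
  2='bc' goto ·  ←P0
  3='d' goto c→4  ←P2
  4='dc' goto a→5 b→22
  5='dca' goto b→6
  6='dcab' goto ·  ←P1
  7='a' goto b→8
  8='ab' goto b→9
  9='abb' goto d→10
  10='abbd' goto b→11
  11='abbdb' goto b→12
  12='abbdbb' goto ·  ←P3
  13='bd' goto b→18 c→14
  14='bdc' goto b→15
  15='bdcb' goto a→16
  16='bdcba' goto ·  ←P4
  17='ba' goto ·  ←P5
  18='bdb' goto c→19
  19='bdbc' goto d→20
  20='bdbcd' goto c→21
  21='bdbcdc' goto ·  ←P6
  22='dcb' goto a→23
  23='dcba' goto ·  ←P7

Failure links (BFS by depth):
  fail(1) 'b': from fail(0)=0 chase 'b': 0 ⇒ 0;  out=∅∪out(0)=∅
  fail(3) 'd': from fail(0)=0 chase 'd': 0 ⇒ 0;  out={2}∪out(0)={2}
  fail(7) 'a': from fail(0)=0 chase 'a': 0 ⇒ 0;  out=∅∪out(0)=∅
  fail(2) 'bc': from fail(1)=0 chase 'c': 0 ⇒ 0;  out={0}∪out(0)={0}
  fail(4) 'dc': from fail(3)=0 chase 'c': 0 ⇒ 0;  out=∅∪out(0)=∅
  fail(8) 'ab': from fail(7)=0 chase 'b': 0 ⇒ 1;  out=∅∪out(1)=∅
  fail(13) 'bd': from fail(1)=0 chase 'd': 0 ⇒ 3;  out=∅∪out(3)={2}
  fail(17) 'ba': from fail(1)=0 chase 'a': 0 ⇒ 7;  out={5}∪out(7)={5}
  fail(5) 'dca': from fail(4)=0 chase 'a': 0 ⇒ 7;  out=∅∪out(7)=∅
  fail(9) 'abb': from fail(8)=1 chase 'b': 1→0 ⇒ 1;  out=∅∪out(1)=∅
  fail(14) 'bdc': from fail(13)=3 chase 'c': 3 ⇒ 4;  out=∅∪out(4)=∅
  fail(18) 'bdb': from fail(13)=3 chase 'b': 3→0 ⇒ 1;  out=∅∪out(1)=∅
  fail(22) 'dcb': from fail(4)=0 chase 'b': 0 ⇒ 1;  out=∅∪out(1)=∅
  fail(6) 'dcab': from fail(5)=7 chase 'b': 7 ⇒ 8;  out={1}∪out(8)={1}
  fail(10) 'abbd': from fail(9)=1 chase 'd': 1 ⇒ 13;  out=∅∪out(13)={2}
  fail(15) 'bdcb': from fail(14)=4 chase 'b': 4 ⇒ 22;  out=∅∪out(22)=∅
  fail(19) 'bdbc': from fail(18)=1 chase 'c': 1 ⇒ 2;  out=∅∪out(2)={0}
  fail(23) 'dcba': from fail(22)=1 chase 'a': 1 ⇒ 17;  out={7}∪out(17)={5,7}
  fail(11) 'abbdb': from fail(10)=13 chase 'b': 13 ⇒ 18;  out=∅∪out(18)=∅
  fail(16) 'bdcba': from fail(15)=22 chase 'a': 22 ⇒ 23;  out={4}∪out(23)={4,5,7}
  fail(20) 'bdbcd': from fail(19)=2 chase 'd': 2→0 ⇒ 3;  out=∅∪out(3)={2}
  fail(12) 'abbdbb': from fail(11)=18 chase 'b': 18→1→0 ⇒ 1;  out={3}∪out(1)={3}
  fail(21) 'bdbcdc': from fail(20)=3 chase 'c': 3 ⇒ 4;  out={6}∪out(4)={6}

Scan:
i=0 'a': node 0→7
i=1 'b': node 7→8
i=2 'b': node 8→9
i=3 'd': node 9→10  emit P2@[3:3]
i=4 'b': node 10→11
i=5 'b': node 11→12  emit P3@[0:5]
i=6 'a': node 12→17 (via fail)  emit P5@[5:6]
i=7 'b': node 17→8 (via fail)
i=8 'd': node 8→13 (via fail)  emit P2@[8:8]
i=9 'c': node 13→14
i=10 'b': node 14→15
i=11 'a': node 15→16  emit P4@[7:11],P5@[10:11],P7@[8:11]
i=12 'b': node 16→8 (via fail)
i=13 'a': node 8→17 (via fail)  emit P5@[12:13]
i=14 'c': node 17→0 (via fail)
i=15 'd': node 0→3  emit P2@[15:15]
i=16 'b': node 3→1 (via fail)
i=17 'd': node 1→13  emit P2@[17:17]
i=18 'b': node 13→18
i=19 'c': node 18→19  emit P0@[18:19]
i=20 'd': node 19→20  emit P2@[20:20]
i=21 'c': node 20→21  emit P6@[16:21]
i=22 'b': node 21→22 (via fail)
i=23 'd': node 22→13 (via fail)  emit P2@[23:23]
i=24 'b': node 13→18
i=25 'c': node 18→19  emit P0@[24:25]
i=26 'd': node 19→20  emit P2@[26:26]
i=27 'd': node 20→3 (via fail)  emit P2@[27:27]
i=28 'c': node 3→4
i=29 'c': node 4→0 (via fail)
i=30 'b': node 0→1
i=31 'd': node 1→13  emit P2@[31:31]
i=32 'b': node 13→18
i=33 'c': node 18→19  emit P0@[32:33]
i=34 'd': node 19→20  emit P2@[34:34]
i=35 'c': node 20→21  emit P6@[30:35]
i=36 'b': node 21→22 (via fail)
i=37 'd': node 22→13 (via fail)  emit P2@[37:37]
i=38 'c': node 13→14
i=39 'a': node 14→5 (via fail)
i=40 'b': node 5→6  emit P1@[37:40]
i=41 'b': node 6→9 (via fail)
i=42 'd': node 9→10  emit P2@[42:42]
i=43 'b': node 10→11

All matches (sorted): [[3,2],[5,3],[6,5],[8,2],[11,4],[11,5],[11,7],[13,5],[15,2],[17,2],[19,0],[20,2],[21,6],[23,2],[25,0],[26,2],[27,2],[31,2],[33,0],[34,2],[35,6],[37,2],[40,1],[42,2]]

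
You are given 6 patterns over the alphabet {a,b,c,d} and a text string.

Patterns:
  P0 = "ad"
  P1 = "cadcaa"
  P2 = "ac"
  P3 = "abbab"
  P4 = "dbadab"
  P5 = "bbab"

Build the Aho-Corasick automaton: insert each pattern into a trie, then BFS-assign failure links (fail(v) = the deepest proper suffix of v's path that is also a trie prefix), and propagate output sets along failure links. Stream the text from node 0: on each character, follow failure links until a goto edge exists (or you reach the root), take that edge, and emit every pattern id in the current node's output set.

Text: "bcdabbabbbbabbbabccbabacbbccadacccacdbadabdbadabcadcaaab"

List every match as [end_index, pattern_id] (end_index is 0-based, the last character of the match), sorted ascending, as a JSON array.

Build automaton:
Trie nodes:
  0='ε' goto a→1 b→20 c→3 d→14
  1='a' goto b→10 c→9 d→2
  2='ad' goto ·  ←P0
  3='c' goto a→4
  4='ca' goto d→5
  5='cad' goto c→6
  6='cadc' goto a→7
  7='cadca' goto a→8
  8='cadcaa' goto ·  ←P1
  9='ac' goto ·  ←P2
  10='ab' goto b→11
  11='abb' goto a→12
  12='abba' goto b→13
  13='abbab' goto ·  ←P3
  14='d' goto b→15
  15='db' goto a→16
  16='dba' goto d→17
  17='dbad' goto a→18
  18='dbada' goto b→19
  19='dbadab' goto ·  ←P4
  20='b' goto b→21
  21='bb' goto a→22
  22='bba' goto b→23
  23='bbab' goto ·  ←P5

Failure links (BFS by depth):
  n1('a'): parent n0 fail=0; on 'a' 0 → fail=0;  out ∅∪∅=∅
  n3('c'): parent n0 fail=0; on 'c' 0 → fail=0;  out ∅∪∅=∅
  n14('d'): parent n0 fail=0; on 'd' 0 → fail=0;  out ∅∪∅=∅
  n20('b'): parent n0 fail=0; on 'b' 0 → fail=0;  out ∅∪∅=∅
  n2('ad'): parent n1 fail=0; on 'd' 0 → fail=14;  out {0}∪∅={0}
  n4('ca'): parent n3 fail=0; on 'a' 0 → fail=1;  out ∅∪∅=∅
  n9('ac'): parent n1 fail=0; on 'c' 0 → fail=3;  out {2}∪∅={2}
  n10('ab'): parent n1 fail=0; on 'b' 0 → fail=20;  out ∅∪∅=∅
  n15('db'): parent n14 fail=0; on 'b' 0 → fail=20;  out ∅∪∅=∅
  n21('bb'): parent n20 fail=0; on 'b' 0 → fail=20;  out ∅∪∅=∅
  n5('cad'): parent n4 fail=1; on 'd' 1 → fail=2;  out ∅∪{0}={0}
  n11('abb'): parent n10 fail=20; on 'b' 20 → fail=21;  out ∅∪∅=∅
  n16('dba'): parent n15 fail=20; on 'a' 20→0 → fail=1;  out ∅∪∅=∅
  n22('bba'): parent n21 fail=20; on 'a' 20→0 → fail=1;  out ∅∪∅=∅
  n6('cadc'): parent n5 fail=2; on 'c' 2→14→0 → fail=3;  out ∅∪∅=∅
  n12('abba'): parent n11 fail=21; on 'a' 21 → fail=22;  out ∅∪∅=∅
  n17('dbad'): parent n16 fail=1; on 'd' 1 → fail=2;  out ∅∪{0}={0}
  n23('bbab'): parent n22 fail=1; on 'b' 1 → fail=10;  out {5}∪∅={5}
  n7('cadca'): parent n6 fail=3; on 'a' 3 → fail=4;  out ∅∪∅=∅
  n13('abbab'): parent n12 fail=22; on 'b' 22 → fail=23;  out {3}∪{5}={3,5}
  n18('dbada'): parent n17 fail=2; on 'a' 2→14→0 → fail=1;  out ∅∪∅=∅
  n8('cadcaa'): parent n7 fail=4; on 'a' 4→1→0 → fail=1;  out {1}∪∅={1}
  n19('dbadab'): parent n18 fail=1; on 'b' 1 → fail=10;  out {4}∪∅={4}

Run:
i=0 'b': node 0→20
i=1 'c': node 20→3 ·f
i=2 'd': node 3→14 ·f
i=3 'a': node 14→1 ·f
i=4 'b': node 1→10
i=5 'b': node 10→11
i=6 'a': node 11→12
i=7 'b': node 12→13  ** P3@[3:7],P5@[4:7]
i=8 'b': node 13→11 ·f
i=9 'b': node 11→21 ·f
i=10 'b': node 21→21 ·f
i=11 'a': node 21→22
i=12 'b': node 22→23  ** P5@[9:12]
i=13 'b': node 23→11 ·f
i=14 'b': node 11→21 ·f
i=15 'a': node 21→22
i=16 'b': node 22→23  ** P5@[13:16]
i=17 'c': node 23→3 ·f
i=18 'c': node 3→3 ·f
i=19 'b': node 3→20 ·f
i=20 'a': node 20→1 ·f
i=21 'b': node 1→10
i=22 'a': node 10→1 ·f
i=23 'c': node 1→9  ** P2@[22:23]
i=24 'b': node 9→20 ·f
i=25 'b': node 20→21
i=26 'c': node 21→3 ·f
i=27 'c': node 3→3 ·f
i=28 'a': node 3→4
i=29 'd': node 4→5  ** P0@[28:29]
i=30 'a': node 5→1 ·f
i=31 'c': node 1→9  ** P2@[30:31]
i=32 'c': node 9→3 ·f
i=33 'c': node 3→3 ·f
i=34 'a': node 3→4
i=35 'c': node 4→9 ·f  ** P2@[34:35]
i=36 'd': node 9→14 ·f
i=37 'b': node 14→15
i=38 'a': node 15→16
i=39 'd': node 16→17  ** P0@[38:39]
i=40 'a': node 17→18
i=41 'b': node 18→19  ** P4@[36:41]
i=42 'd': node 19→14 ·f
i=43 'b': node 14→15
i=44 'a': node 15→16
i=45 'd': node 16→17  ** P0@[44:45]
i=46 'a': node 17→18
i=47 'b': node 18→19  ** P4@[42:47]
i=48 'c': node 19→3 ·f
i=49 'a': node 3→4
i=50 'd': node 4→5  ** P0@[49:50]
i=51 'c': node 5→6
i=52 'a': node 6→7
i=53 'a': node 7→8  ** P1@[48:53]
i=54 'a': node 8→1 ·f
i=55 'b': node 1→10

Result: [[7,3],[7,5],[12,5],[16,5],[23,2],[29,0],[31,2],[35,2],[39,0],[41,4],[45,0],[47,4],[50,0],[53,1]]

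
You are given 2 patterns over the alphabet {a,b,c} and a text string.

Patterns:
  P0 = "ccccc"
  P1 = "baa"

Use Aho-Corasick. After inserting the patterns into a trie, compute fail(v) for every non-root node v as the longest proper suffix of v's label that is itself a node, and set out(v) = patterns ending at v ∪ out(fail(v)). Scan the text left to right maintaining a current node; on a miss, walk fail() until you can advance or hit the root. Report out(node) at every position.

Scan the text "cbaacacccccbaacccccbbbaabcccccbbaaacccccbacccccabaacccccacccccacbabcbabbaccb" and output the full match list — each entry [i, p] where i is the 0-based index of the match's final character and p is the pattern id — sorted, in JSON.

Construct AC machine:
Trie nodes:
  n0 'ε': b→6 c→1
  n1 'c': c→2
  n2 'cc': c→3
  n3 'ccc': c→4
  n4 'cccc': c→5
  n5 'ccccc': ·  ←P0
  n6 'b': a→7
  n7 'ba': a→8
  n8 'baa': ·  ←P1

Failure links (BFS by depth):
  n1('c'): parent n0 fail=0; on 'c' 0 → fail=0;  out ∅∪∅=∅
  n6('b'): parent n0 fail=0; on 'b' 0 → fail=0;  out ∅∪∅=∅
  n2('cc'): parent n1 fail=0; on 'c' 0 → fail=1;  out ∅∪∅=∅
  n7('ba'): parent n6 fail=0; on 'a' 0 → fail=0;  out ∅∪∅=∅
  n3('ccc'): parent n2 fail=1; on 'c' 1 → fail=2;  out ∅∪∅=∅
  n8('baa'): parent n7 fail=0; on 'a' 0 → fail=0;  out {1}∪∅={1}
  n4('cccc'): parent n3 fail=2; on 'c' 2 → fail=3;  out ∅∪∅=∅
  n5('ccccc'): parent n4 fail=3; on 'c' 3 → fail=4;  out {0}∪∅={0}

Text stream:
[0] read 'c'  n0⇒n1
[1] read 'b'  n1⇒n6 ·f
[2] read 'a'  n6⇒n7
[3] read 'a'  n7⇒n8  emit P1@[1:3]
[4] read 'c'  n8⇒n1 ·f
[5] read 'a'  n1⇒n0 ·f
[6] read 'c'  n0⇒n1
[7] read 'c'  n1⇒n2
[8] read 'c'  n2⇒n3
[9] read 'c'  n3⇒n4
[10] read 'c'  n4⇒n5  emit P0@[6:10]
[11] read 'b'  n5⇒n6 ·f
[12] read 'a'  n6⇒n7
[13] read 'a'  n7⇒n8  emit P1@[11:13]
[14] read 'c'  n8⇒n1 ·f
[15] read 'c'  n1⇒n2
[16] read 'c'  n2⇒n3
[17] read 'c'  n3⇒n4
[18] read 'c'  n4⇒n5  emit P0@[14:18]
[19] read 'b'  n5⇒n6 ·f
[20] read 'b'  n6⇒n6 ·f
[21] read 'b'  n6⇒n6 ·f
[22] read 'a'  n6⇒n7
[23] read 'a'  n7⇒n8  emit P1@[21:23]
[24] read 'b'  n8⇒n6 ·f
[25] read 'c'  n6⇒n1 ·f
[26] read 'c'  n1⇒n2
[27] read 'c'  n2⇒n3
[28] read 'c'  n3⇒n4
[29] read 'c'  n4⇒n5  emit P0@[25:29]
[30] read 'b'  n5⇒n6 ·f
[31] read 'b'  n6⇒n6 ·f
[32] read 'a'  n6⇒n7
[33] read 'a'  n7⇒n8  emit P1@[31:33]
[34] read 'a'  n8⇒n0 ·f
[35] read 'c'  n0⇒n1
[36] read 'c'  n1⇒n2
[37] read 'c'  n2⇒n3
[38] read 'c'  n3⇒n4
[39] read 'c'  n4⇒n5  emit P0@[35:39]
[40] read 'b'  n5⇒n6 ·f
[41] read 'a'  n6⇒n7
[42] read 'c'  n7⇒n1 ·f
[43] read 'c'  n1⇒n2
[44] read 'c'  n2⇒n3
[45] read 'c'  n3⇒n4
[46] read 'c'  n4⇒n5  emit P0@[42:46]
[47] read 'a'  n5⇒n0 ·f
[48] read 'b'  n0⇒n6
[49] read 'a'  n6⇒n7
[50] read 'a'  n7⇒n8  emit P1@[48:50]
[51] read 'c'  n8⇒n1 ·f
[52] read 'c'  n1⇒n2
[53] read 'c'  n2⇒n3
[54] read 'c'  n3⇒n4
[55] read 'c'  n4⇒n5  emit P0@[51:55]
[56] read 'a'  n5⇒n0 ·f
[57] read 'c'  n0⇒n1
[58] read 'c'  n1⇒n2
[59] read 'c'  n2⇒n3
[60] read 'c'  n3⇒n4
[61] read 'c'  n4⇒n5  emit P0@[57:61]
[62] read 'a'  n5⇒n0 ·f
[63] read 'c'  n0⇒n1
[64] read 'b'  n1⇒n6 ·f
[65] read 'a'  n6⇒n7
[66] read 'b'  n7⇒n6 ·f
[67] read 'c'  n6⇒n1 ·f
[68] read 'b'  n1⇒n6 ·f
[69] read 'a'  n6⇒n7
[70] read 'b'  n7⇒n6 ·f
[71] read 'b'  n6⇒n6 ·f
[72] read 'a'  n6⇒n7
[73] read 'c'  n7⇒n1 ·f
[74] read 'c'  n1⇒n2
[75] read 'b'  n2⇒n6 ·f

All matches (sorted): [[3,1],[10,0],[13,1],[18,0],[23,1],[29,0],[33,1],[39,0],[46,0],[50,1],[55,0],[61,0]]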